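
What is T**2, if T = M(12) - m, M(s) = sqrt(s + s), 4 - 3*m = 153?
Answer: 22417/9 + 596*sqrt(6)/3 ≈ 2977.4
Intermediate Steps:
m = -149/3 (m = 4/3 - 1/3*153 = 4/3 - 51 = -149/3 ≈ -49.667)
M(s) = sqrt(2)*sqrt(s) (M(s) = sqrt(2*s) = sqrt(2)*sqrt(s))
T = 149/3 + 2*sqrt(6) (T = sqrt(2)*sqrt(12) - 1*(-149/3) = sqrt(2)*(2*sqrt(3)) + 149/3 = 2*sqrt(6) + 149/3 = 149/3 + 2*sqrt(6) ≈ 54.566)
T**2 = (149/3 + 2*sqrt(6))**2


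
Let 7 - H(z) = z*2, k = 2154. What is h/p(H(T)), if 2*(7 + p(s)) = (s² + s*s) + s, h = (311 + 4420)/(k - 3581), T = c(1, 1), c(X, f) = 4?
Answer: 9462/18551 ≈ 0.51005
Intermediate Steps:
T = 4
H(z) = 7 - 2*z (H(z) = 7 - z*2 = 7 - 2*z)
h = -4731/1427 (h = (311 + 4420)/(2154 - 3581) = 4731/(-1427) = 4731*(-1/1427) = -4731/1427 ≈ -3.3153)
p(s) = -7 + s² + s/2 (p(s) = -7 + ((s² + s*s) + s)/2 = -7 + ((s² + s²) + s)/2 = -7 + (2*s² + s)/2 = -7 + (s + 2*s²)/2 = -7 + (s² + s/2) = -7 + s² + s/2)
h/p(H(T)) = -4731/(1427*(-7 + (7 - 2*4)² + (7 - 2*4)/2)) = -4731/(1427*(-7 + (7 - 8)² + (7 - 8)/2)) = -4731/(1427*(-7 + (-1)² + (½)*(-1))) = -4731/(1427*(-7 + 1 - ½)) = -4731/(1427*(-13/2)) = -4731/1427*(-2/13) = 9462/18551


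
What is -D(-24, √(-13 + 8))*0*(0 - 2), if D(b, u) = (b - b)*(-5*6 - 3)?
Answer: 0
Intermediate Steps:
D(b, u) = 0 (D(b, u) = 0*(-30 - 3) = 0*(-33) = 0)
-D(-24, √(-13 + 8))*0*(0 - 2) = -0*0*(0 - 2) = -0*0*(-2) = -0*0 = -1*0 = 0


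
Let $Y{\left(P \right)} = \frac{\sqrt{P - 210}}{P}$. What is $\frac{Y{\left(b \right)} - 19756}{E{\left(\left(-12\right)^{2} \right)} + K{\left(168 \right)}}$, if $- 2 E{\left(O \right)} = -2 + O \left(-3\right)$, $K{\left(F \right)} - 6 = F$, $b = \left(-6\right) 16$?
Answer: $- \frac{19756}{391} - \frac{i \sqrt{34}}{12512} \approx -50.527 - 0.00046603 i$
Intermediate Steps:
$b = -96$
$K{\left(F \right)} = 6 + F$
$Y{\left(P \right)} = \frac{\sqrt{-210 + P}}{P}$
$E{\left(O \right)} = 1 + \frac{3 O}{2}$ ($E{\left(O \right)} = - \frac{-2 + O \left(-3\right)}{2} = - \frac{-2 - 3 O}{2} = 1 + \frac{3 O}{2}$)
$\frac{Y{\left(b \right)} - 19756}{E{\left(\left(-12\right)^{2} \right)} + K{\left(168 \right)}} = \frac{\frac{\sqrt{-210 - 96}}{-96} - 19756}{\left(1 + \frac{3 \left(-12\right)^{2}}{2}\right) + \left(6 + 168\right)} = \frac{- \frac{\sqrt{-306}}{96} - 19756}{\left(1 + \frac{3}{2} \cdot 144\right) + 174} = \frac{- \frac{3 i \sqrt{34}}{96} - 19756}{\left(1 + 216\right) + 174} = \frac{- \frac{i \sqrt{34}}{32} - 19756}{217 + 174} = \frac{-19756 - \frac{i \sqrt{34}}{32}}{391} = \left(-19756 - \frac{i \sqrt{34}}{32}\right) \frac{1}{391} = - \frac{19756}{391} - \frac{i \sqrt{34}}{12512}$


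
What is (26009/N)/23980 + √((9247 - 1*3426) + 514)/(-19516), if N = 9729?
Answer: 26009/233301420 - √6335/19516 ≈ -0.0039668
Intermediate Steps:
(26009/N)/23980 + √((9247 - 1*3426) + 514)/(-19516) = (26009/9729)/23980 + √((9247 - 1*3426) + 514)/(-19516) = (26009*(1/9729))*(1/23980) + √((9247 - 3426) + 514)*(-1/19516) = (26009/9729)*(1/23980) + √(5821 + 514)*(-1/19516) = 26009/233301420 + √6335*(-1/19516) = 26009/233301420 - √6335/19516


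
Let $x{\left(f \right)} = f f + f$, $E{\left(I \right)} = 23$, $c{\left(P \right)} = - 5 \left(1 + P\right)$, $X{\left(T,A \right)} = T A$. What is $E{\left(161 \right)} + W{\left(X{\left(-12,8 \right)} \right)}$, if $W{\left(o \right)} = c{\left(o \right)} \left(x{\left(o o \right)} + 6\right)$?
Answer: $40348342073$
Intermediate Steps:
$X{\left(T,A \right)} = A T$
$c{\left(P \right)} = -5 - 5 P$
$x{\left(f \right)} = f + f^{2}$ ($x{\left(f \right)} = f^{2} + f = f + f^{2}$)
$W{\left(o \right)} = \left(-5 - 5 o\right) \left(6 + o^{2} \left(1 + o^{2}\right)\right)$ ($W{\left(o \right)} = \left(-5 - 5 o\right) \left(o o \left(1 + o o\right) + 6\right) = \left(-5 - 5 o\right) \left(o^{2} \left(1 + o^{2}\right) + 6\right) = \left(-5 - 5 o\right) \left(6 + o^{2} \left(1 + o^{2}\right)\right)$)
$E{\left(161 \right)} + W{\left(X{\left(-12,8 \right)} \right)} = 23 - 5 \left(1 + 8 \left(-12\right)\right) \left(6 + \left(8 \left(-12\right)\right)^{2} \left(1 + \left(8 \left(-12\right)\right)^{2}\right)\right) = 23 - 5 \left(1 - 96\right) \left(6 + \left(-96\right)^{2} \left(1 + \left(-96\right)^{2}\right)\right) = 23 - - 475 \left(6 + 9216 \left(1 + 9216\right)\right) = 23 - - 475 \left(6 + 9216 \cdot 9217\right) = 23 - - 475 \left(6 + 84943872\right) = 23 - \left(-475\right) 84943878 = 23 + 40348342050 = 40348342073$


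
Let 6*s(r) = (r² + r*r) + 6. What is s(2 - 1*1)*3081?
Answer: 4108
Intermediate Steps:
s(r) = 1 + r²/3 (s(r) = ((r² + r*r) + 6)/6 = ((r² + r²) + 6)/6 = (2*r² + 6)/6 = (6 + 2*r²)/6 = 1 + r²/3)
s(2 - 1*1)*3081 = (1 + (2 - 1*1)²/3)*3081 = (1 + (2 - 1)²/3)*3081 = (1 + (⅓)*1²)*3081 = (1 + (⅓)*1)*3081 = (1 + ⅓)*3081 = (4/3)*3081 = 4108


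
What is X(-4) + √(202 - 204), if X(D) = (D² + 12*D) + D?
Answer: -36 + I*√2 ≈ -36.0 + 1.4142*I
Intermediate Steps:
X(D) = D² + 13*D
X(-4) + √(202 - 204) = -4*(13 - 4) + √(202 - 204) = -4*9 + √(-2) = -36 + I*√2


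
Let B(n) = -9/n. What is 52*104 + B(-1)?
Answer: 5417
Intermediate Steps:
52*104 + B(-1) = 52*104 - 9/(-1) = 5408 - 9*(-1) = 5408 + 9 = 5417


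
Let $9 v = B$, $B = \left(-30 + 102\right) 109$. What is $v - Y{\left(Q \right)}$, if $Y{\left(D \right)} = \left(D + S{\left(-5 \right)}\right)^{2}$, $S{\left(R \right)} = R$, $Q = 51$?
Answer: $-1244$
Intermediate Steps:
$Y{\left(D \right)} = \left(-5 + D\right)^{2}$ ($Y{\left(D \right)} = \left(D - 5\right)^{2} = \left(-5 + D\right)^{2}$)
$B = 7848$ ($B = 72 \cdot 109 = 7848$)
$v = 872$ ($v = \frac{1}{9} \cdot 7848 = 872$)
$v - Y{\left(Q \right)} = 872 - \left(-5 + 51\right)^{2} = 872 - 46^{2} = 872 - 2116 = -1244$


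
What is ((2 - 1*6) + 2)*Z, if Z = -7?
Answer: 14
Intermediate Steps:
((2 - 1*6) + 2)*Z = ((2 - 1*6) + 2)*(-7) = ((2 - 6) + 2)*(-7) = (-4 + 2)*(-7) = -2*(-7) = 14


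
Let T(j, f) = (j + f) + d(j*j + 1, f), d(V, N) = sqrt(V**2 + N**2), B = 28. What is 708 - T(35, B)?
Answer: 645 - 2*sqrt(375965) ≈ -581.32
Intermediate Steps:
d(V, N) = sqrt(N**2 + V**2)
T(j, f) = f + j + sqrt(f**2 + (1 + j**2)**2) (T(j, f) = (j + f) + sqrt(f**2 + (j*j + 1)**2) = (f + j) + sqrt(f**2 + (j**2 + 1)**2) = (f + j) + sqrt(f**2 + (1 + j**2)**2) = f + j + sqrt(f**2 + (1 + j**2)**2))
708 - T(35, B) = 708 - (28 + 35 + sqrt(28**2 + (1 + 35**2)**2)) = 708 - (28 + 35 + sqrt(784 + (1 + 1225)**2)) = 708 - (28 + 35 + sqrt(784 + 1226**2)) = 708 - (28 + 35 + sqrt(784 + 1503076)) = 708 - (28 + 35 + sqrt(1503860)) = 708 - (28 + 35 + 2*sqrt(375965)) = 708 - (63 + 2*sqrt(375965)) = 708 + (-63 - 2*sqrt(375965)) = 645 - 2*sqrt(375965)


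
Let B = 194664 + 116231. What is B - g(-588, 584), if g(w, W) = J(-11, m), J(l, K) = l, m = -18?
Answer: 310906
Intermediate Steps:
B = 310895
g(w, W) = -11
B - g(-588, 584) = 310895 - 1*(-11) = 310895 + 11 = 310906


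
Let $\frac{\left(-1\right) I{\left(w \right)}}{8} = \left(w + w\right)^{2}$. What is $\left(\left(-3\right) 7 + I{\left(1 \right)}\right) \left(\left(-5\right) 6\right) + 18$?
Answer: $1608$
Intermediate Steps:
$I{\left(w \right)} = - 32 w^{2}$ ($I{\left(w \right)} = - 8 \left(w + w\right)^{2} = - 8 \left(2 w\right)^{2} = - 8 \cdot 4 w^{2} = - 32 w^{2}$)
$\left(\left(-3\right) 7 + I{\left(1 \right)}\right) \left(\left(-5\right) 6\right) + 18 = \left(\left(-3\right) 7 - 32 \cdot 1^{2}\right) \left(\left(-5\right) 6\right) + 18 = \left(-21 - 32\right) \left(-30\right) + 18 = \left(-53\right) \left(-30\right) + 18 = 1590 + 18 = 1608$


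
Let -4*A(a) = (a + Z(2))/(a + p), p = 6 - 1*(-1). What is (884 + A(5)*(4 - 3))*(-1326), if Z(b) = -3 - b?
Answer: -1172184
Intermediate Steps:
p = 7 (p = 6 + 1 = 7)
A(a) = -(-5 + a)/(4*(7 + a)) (A(a) = -(a + (-3 - 1*2))/(4*(a + 7)) = -(a + (-3 - 2))/(4*(7 + a)) = -(a - 5)/(4*(7 + a)) = -(-5 + a)/(4*(7 + a)))
(884 + A(5)*(4 - 3))*(-1326) = (884 + ((5 - 1*5)/(4*(7 + 5)))*(4 - 3))*(-1326) = (884 + ((1/4)*(5 - 5)/12)*1)*(-1326) = (884 + ((1/4)*(1/12)*0)*1)*(-1326) = (884 + 0*1)*(-1326) = (884 + 0)*(-1326) = 884*(-1326) = -1172184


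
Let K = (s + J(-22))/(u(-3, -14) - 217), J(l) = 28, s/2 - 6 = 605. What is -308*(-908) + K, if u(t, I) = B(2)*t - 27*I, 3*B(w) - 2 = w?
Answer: 43908498/157 ≈ 2.7967e+5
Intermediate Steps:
s = 1222 (s = 12 + 2*605 = 12 + 1210 = 1222)
B(w) = ⅔ + w/3
u(t, I) = -27*I + 4*t/3 (u(t, I) = (⅔ + (⅓)*2)*t - 27*I = (⅔ + ⅔)*t - 27*I = 4*t/3 - 27*I = -27*I + 4*t/3)
K = 1250/157 (K = (1222 + 28)/((-27*(-14) + (4/3)*(-3)) - 217) = 1250/((378 - 4) - 217) = 1250/(374 - 217) = 1250/157 ≈ 7.9618)
-308*(-908) + K = -308*(-908) + 1250/157 = 279664 + 1250/157 = 43908498/157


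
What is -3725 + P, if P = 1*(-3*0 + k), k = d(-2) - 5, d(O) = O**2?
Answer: -3726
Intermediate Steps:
k = -1 (k = (-2)**2 - 5 = 4 - 5 = -1)
P = -1 (P = 1*(-3*0 - 1) = 1*(0 - 1) = 1*(-1) = -1)
-3725 + P = -3725 - 1 = -3726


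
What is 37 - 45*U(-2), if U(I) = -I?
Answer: -53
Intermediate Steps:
37 - 45*U(-2) = 37 - (-45)*(-2) = 37 - 45*2 = 37 - 90 = -53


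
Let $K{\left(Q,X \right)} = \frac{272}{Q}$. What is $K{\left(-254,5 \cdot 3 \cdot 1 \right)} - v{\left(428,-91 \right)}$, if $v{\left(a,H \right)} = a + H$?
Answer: $- \frac{42935}{127} \approx -338.07$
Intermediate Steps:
$v{\left(a,H \right)} = H + a$
$K{\left(-254,5 \cdot 3 \cdot 1 \right)} - v{\left(428,-91 \right)} = \frac{272}{-254} - \left(-91 + 428\right) = 272 \left(- \frac{1}{254}\right) - 337 = - \frac{136}{127} - 337 = - \frac{42935}{127}$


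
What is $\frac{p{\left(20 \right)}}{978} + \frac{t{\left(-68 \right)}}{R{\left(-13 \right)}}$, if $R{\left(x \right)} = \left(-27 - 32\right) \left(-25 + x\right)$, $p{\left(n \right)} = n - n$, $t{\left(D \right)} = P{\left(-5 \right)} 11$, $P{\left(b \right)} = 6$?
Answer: $\frac{33}{1121} \approx 0.029438$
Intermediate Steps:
$t{\left(D \right)} = 66$ ($t{\left(D \right)} = 6 \cdot 11 = 66$)
$p{\left(n \right)} = 0$
$R{\left(x \right)} = 1475 - 59 x$ ($R{\left(x \right)} = - 59 \left(-25 + x\right) = 1475 - 59 x$)
$\frac{p{\left(20 \right)}}{978} + \frac{t{\left(-68 \right)}}{R{\left(-13 \right)}} = \frac{0}{978} + \frac{66}{1475 - -767} = 0 \cdot \frac{1}{978} + \frac{66}{1475 + 767} = 0 + \frac{66}{2242} = 0 + 66 \cdot \frac{1}{2242} = 0 + \frac{33}{1121} = \frac{33}{1121}$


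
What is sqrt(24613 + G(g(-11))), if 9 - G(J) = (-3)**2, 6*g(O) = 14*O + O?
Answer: sqrt(24613) ≈ 156.89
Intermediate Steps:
g(O) = 5*O/2 (g(O) = (14*O + O)/6 = (15*O)/6 = 5*O/2)
G(J) = 0 (G(J) = 9 - 1*(-3)**2 = 9 - 1*9 = 9 - 9 = 0)
sqrt(24613 + G(g(-11))) = sqrt(24613 + 0) = sqrt(24613)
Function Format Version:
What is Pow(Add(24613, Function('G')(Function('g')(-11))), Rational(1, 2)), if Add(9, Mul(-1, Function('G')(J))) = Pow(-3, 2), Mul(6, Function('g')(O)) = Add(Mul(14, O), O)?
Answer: Pow(24613, Rational(1, 2)) ≈ 156.89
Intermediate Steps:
Function('g')(O) = Mul(Rational(5, 2), O) (Function('g')(O) = Mul(Rational(1, 6), Add(Mul(14, O), O)) = Mul(Rational(1, 6), Mul(15, O)) = Mul(Rational(5, 2), O))
Function('G')(J) = 0 (Function('G')(J) = Add(9, Mul(-1, Pow(-3, 2))) = Add(9, Mul(-1, 9)) = Add(9, -9) = 0)
Pow(Add(24613, Function('G')(Function('g')(-11))), Rational(1, 2)) = Pow(Add(24613, 0), Rational(1, 2)) = Pow(24613, Rational(1, 2))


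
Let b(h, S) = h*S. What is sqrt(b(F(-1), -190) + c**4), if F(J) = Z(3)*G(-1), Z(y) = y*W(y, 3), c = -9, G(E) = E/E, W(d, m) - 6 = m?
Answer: 3*sqrt(159) ≈ 37.829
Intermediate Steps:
W(d, m) = 6 + m
G(E) = 1
Z(y) = 9*y (Z(y) = y*(6 + 3) = y*9 = 9*y)
F(J) = 27 (F(J) = (9*3)*1 = 27*1 = 27)
b(h, S) = S*h
sqrt(b(F(-1), -190) + c**4) = sqrt(-190*27 + (-9)**4) = sqrt(-5130 + 6561) = sqrt(1431) = 3*sqrt(159)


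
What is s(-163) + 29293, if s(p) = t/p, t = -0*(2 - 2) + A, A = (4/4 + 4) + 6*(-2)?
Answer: 4774766/163 ≈ 29293.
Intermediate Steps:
A = -7 (A = (4*(¼) + 4) - 12 = (1 + 4) - 12 = 5 - 12 = -7)
t = -7 (t = -0*(2 - 2) - 7 = -0*0 - 7 = -6*0 - 7 = 0 - 7 = -7)
s(p) = -7/p
s(-163) + 29293 = -7/(-163) + 29293 = -7*(-1/163) + 29293 = 7/163 + 29293 = 4774766/163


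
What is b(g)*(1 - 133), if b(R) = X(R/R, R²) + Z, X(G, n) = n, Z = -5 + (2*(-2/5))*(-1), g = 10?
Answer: -63228/5 ≈ -12646.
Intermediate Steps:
Z = -21/5 (Z = -5 + (2*(-2*⅕))*(-1) = -5 + (2*(-⅖))*(-1) = -5 - ⅘*(-1) = -5 + ⅘ = -21/5 ≈ -4.2000)
b(R) = -21/5 + R² (b(R) = R² - 21/5 = -21/5 + R²)
b(g)*(1 - 133) = (-21/5 + 10²)*(1 - 133) = (-21/5 + 100)*(-132) = (479/5)*(-132) = -63228/5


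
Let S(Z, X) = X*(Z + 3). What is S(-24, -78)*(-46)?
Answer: -75348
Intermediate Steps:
S(Z, X) = X*(3 + Z)
S(-24, -78)*(-46) = -78*(3 - 24)*(-46) = -78*(-21)*(-46) = 1638*(-46) = -75348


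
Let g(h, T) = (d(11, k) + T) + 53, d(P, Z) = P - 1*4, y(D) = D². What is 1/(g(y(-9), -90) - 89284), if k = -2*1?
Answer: -1/89314 ≈ -1.1196e-5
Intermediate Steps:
k = -2
d(P, Z) = -4 + P (d(P, Z) = P - 4 = -4 + P)
g(h, T) = 60 + T (g(h, T) = ((-4 + 11) + T) + 53 = (7 + T) + 53 = 60 + T)
1/(g(y(-9), -90) - 89284) = 1/((60 - 90) - 89284) = 1/(-30 - 89284) = 1/(-89314) = -1/89314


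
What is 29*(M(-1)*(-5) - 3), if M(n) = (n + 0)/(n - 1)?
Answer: -319/2 ≈ -159.50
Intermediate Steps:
M(n) = n/(-1 + n)
29*(M(-1)*(-5) - 3) = 29*(-1/(-1 - 1)*(-5) - 3) = 29*(-1/(-2)*(-5) - 3) = 29*(-1*(-½)*(-5) - 3) = 29*((½)*(-5) - 3) = 29*(-5/2 - 3) = 29*(-11/2) = -319/2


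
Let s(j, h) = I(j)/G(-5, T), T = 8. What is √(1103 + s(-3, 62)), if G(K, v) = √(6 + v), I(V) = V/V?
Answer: √(216188 + 14*√14)/14 ≈ 33.215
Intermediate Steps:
I(V) = 1
s(j, h) = √14/14 (s(j, h) = 1/√(6 + 8) = 1/√14 = 1*(√14/14) = √14/14)
√(1103 + s(-3, 62)) = √(1103 + √14/14)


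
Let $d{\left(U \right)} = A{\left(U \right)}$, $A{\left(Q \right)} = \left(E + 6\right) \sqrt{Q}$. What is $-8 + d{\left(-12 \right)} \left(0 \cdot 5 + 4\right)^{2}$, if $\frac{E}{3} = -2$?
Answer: $-8$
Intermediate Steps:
$E = -6$ ($E = 3 \left(-2\right) = -6$)
$A{\left(Q \right)} = 0$ ($A{\left(Q \right)} = \left(-6 + 6\right) \sqrt{Q} = 0 \sqrt{Q} = 0$)
$d{\left(U \right)} = 0$
$-8 + d{\left(-12 \right)} \left(0 \cdot 5 + 4\right)^{2} = -8 + 0 \left(0 \cdot 5 + 4\right)^{2} = -8 + 0 \left(0 + 4\right)^{2} = -8 + 0 \cdot 4^{2} = -8 + 0 \cdot 16 = -8 + 0 = -8$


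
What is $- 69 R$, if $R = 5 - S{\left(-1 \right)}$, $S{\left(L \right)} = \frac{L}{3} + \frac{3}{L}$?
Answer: $-575$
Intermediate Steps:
$S{\left(L \right)} = \frac{3}{L} + \frac{L}{3}$ ($S{\left(L \right)} = L \frac{1}{3} + \frac{3}{L} = \frac{L}{3} + \frac{3}{L} = \frac{3}{L} + \frac{L}{3}$)
$R = \frac{25}{3}$ ($R = 5 - \left(\frac{3}{-1} + \frac{1}{3} \left(-1\right)\right) = 5 - \left(3 \left(-1\right) - \frac{1}{3}\right) = 5 - \left(-3 - \frac{1}{3}\right) = 5 - - \frac{10}{3} = 5 + \frac{10}{3} = \frac{25}{3} \approx 8.3333$)
$- 69 R = \left(-69\right) \frac{25}{3} = -575$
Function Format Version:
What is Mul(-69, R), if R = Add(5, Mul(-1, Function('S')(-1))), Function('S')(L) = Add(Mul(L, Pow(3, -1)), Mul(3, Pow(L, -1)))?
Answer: -575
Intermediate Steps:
Function('S')(L) = Add(Mul(3, Pow(L, -1)), Mul(Rational(1, 3), L)) (Function('S')(L) = Add(Mul(L, Rational(1, 3)), Mul(3, Pow(L, -1))) = Add(Mul(Rational(1, 3), L), Mul(3, Pow(L, -1))) = Add(Mul(3, Pow(L, -1)), Mul(Rational(1, 3), L)))
R = Rational(25, 3) (R = Add(5, Mul(-1, Add(Mul(3, Pow(-1, -1)), Mul(Rational(1, 3), -1)))) = Add(5, Mul(-1, Add(Mul(3, -1), Rational(-1, 3)))) = Add(5, Mul(-1, Add(-3, Rational(-1, 3)))) = Add(5, Mul(-1, Rational(-10, 3))) = Add(5, Rational(10, 3)) = Rational(25, 3) ≈ 8.3333)
Mul(-69, R) = Mul(-69, Rational(25, 3)) = -575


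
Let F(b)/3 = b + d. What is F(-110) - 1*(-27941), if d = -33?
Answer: 27512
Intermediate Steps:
F(b) = -99 + 3*b (F(b) = 3*(b - 33) = 3*(-33 + b) = -99 + 3*b)
F(-110) - 1*(-27941) = (-99 + 3*(-110)) - 1*(-27941) = (-99 - 330) + 27941 = -429 + 27941 = 27512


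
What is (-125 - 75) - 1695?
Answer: -1895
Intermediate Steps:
(-125 - 75) - 1695 = -200 - 1695 = -1895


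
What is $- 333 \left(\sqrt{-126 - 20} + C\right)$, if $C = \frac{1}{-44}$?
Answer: $\frac{333}{44} - 333 i \sqrt{146} \approx 7.5682 - 4023.7 i$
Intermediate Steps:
$C = - \frac{1}{44} \approx -0.022727$
$- 333 \left(\sqrt{-126 - 20} + C\right) = - 333 \left(\sqrt{-126 - 20} - \frac{1}{44}\right) = - 333 \left(\sqrt{-146} - \frac{1}{44}\right) = - 333 \left(i \sqrt{146} - \frac{1}{44}\right) = - 333 \left(- \frac{1}{44} + i \sqrt{146}\right) = \frac{333}{44} - 333 i \sqrt{146}$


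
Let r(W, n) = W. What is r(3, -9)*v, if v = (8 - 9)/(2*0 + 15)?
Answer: -⅕ ≈ -0.20000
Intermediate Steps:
v = -1/15 (v = -1/(0 + 15) = -1/15 ≈ -0.066667)
r(3, -9)*v = 3*(-1/15) = -⅕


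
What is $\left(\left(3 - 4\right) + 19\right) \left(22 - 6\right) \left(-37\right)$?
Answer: $-10656$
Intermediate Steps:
$\left(\left(3 - 4\right) + 19\right) \left(22 - 6\right) \left(-37\right) = \left(-1 + 19\right) \left(22 - 6\right) \left(-37\right) = 18 \cdot 16 \left(-37\right) = 288 \left(-37\right) = -10656$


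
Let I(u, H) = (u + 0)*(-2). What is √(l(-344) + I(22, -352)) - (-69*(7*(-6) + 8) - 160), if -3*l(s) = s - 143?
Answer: -2186 + √1065/3 ≈ -2175.1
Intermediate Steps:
l(s) = 143/3 - s/3 (l(s) = -(s - 143)/3 = -(-143 + s)/3 = 143/3 - s/3)
I(u, H) = -2*u (I(u, H) = u*(-2) = -2*u)
√(l(-344) + I(22, -352)) - (-69*(7*(-6) + 8) - 160) = √((143/3 - ⅓*(-344)) - 2*22) - (-69*(7*(-6) + 8) - 160) = √((143/3 + 344/3) - 44) - (-69*(-42 + 8) - 160) = √(487/3 - 44) - (-69*(-34) - 160) = √(355/3) - (2346 - 160) = √1065/3 - 1*2186 = √1065/3 - 2186 = -2186 + √1065/3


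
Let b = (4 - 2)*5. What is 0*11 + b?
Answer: 10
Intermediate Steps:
b = 10 (b = 2*5 = 10)
0*11 + b = 0*11 + 10 = 0 + 10 = 10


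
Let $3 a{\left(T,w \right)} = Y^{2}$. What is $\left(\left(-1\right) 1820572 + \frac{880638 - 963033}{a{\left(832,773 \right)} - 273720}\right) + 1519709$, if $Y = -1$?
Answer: $- \frac{247056113032}{821159} \approx -3.0086 \cdot 10^{5}$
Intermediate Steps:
$a{\left(T,w \right)} = \frac{1}{3}$ ($a{\left(T,w \right)} = \frac{\left(-1\right)^{2}}{3} = \frac{1}{3} \cdot 1 = \frac{1}{3}$)
$\left(\left(-1\right) 1820572 + \frac{880638 - 963033}{a{\left(832,773 \right)} - 273720}\right) + 1519709 = \left(\left(-1\right) 1820572 + \frac{880638 - 963033}{\frac{1}{3} - 273720}\right) + 1519709 = \left(-1820572 - \frac{82395}{\frac{1}{3} - 273720}\right) + 1519709 = \left(-1820572 - \frac{82395}{- \frac{821159}{3}}\right) + 1519709 = \left(-1820572 - - \frac{247185}{821159}\right) + 1519709 = \left(-1820572 + \frac{247185}{821159}\right) + 1519709 = - \frac{1494978835763}{821159} + 1519709 = - \frac{247056113032}{821159}$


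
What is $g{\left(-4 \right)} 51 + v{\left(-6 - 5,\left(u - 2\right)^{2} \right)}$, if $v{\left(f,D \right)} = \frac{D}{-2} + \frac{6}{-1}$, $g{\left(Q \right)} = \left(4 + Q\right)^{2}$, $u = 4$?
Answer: $-8$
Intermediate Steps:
$v{\left(f,D \right)} = -6 - \frac{D}{2}$ ($v{\left(f,D \right)} = D \left(- \frac{1}{2}\right) + 6 \left(-1\right) = - \frac{D}{2} - 6 = -6 - \frac{D}{2}$)
$g{\left(-4 \right)} 51 + v{\left(-6 - 5,\left(u - 2\right)^{2} \right)} = \left(4 - 4\right)^{2} \cdot 51 - \left(6 + \frac{\left(4 - 2\right)^{2}}{2}\right) = 0^{2} \cdot 51 - \left(6 + \frac{2^{2}}{2}\right) = 0 \cdot 51 - 8 = 0 - 8 = -8$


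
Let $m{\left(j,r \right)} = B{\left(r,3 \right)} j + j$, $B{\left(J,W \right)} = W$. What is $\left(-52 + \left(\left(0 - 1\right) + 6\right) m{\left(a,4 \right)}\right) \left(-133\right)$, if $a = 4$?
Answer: $-3724$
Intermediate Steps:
$m{\left(j,r \right)} = 4 j$ ($m{\left(j,r \right)} = 3 j + j = 4 j$)
$\left(-52 + \left(\left(0 - 1\right) + 6\right) m{\left(a,4 \right)}\right) \left(-133\right) = \left(-52 + \left(\left(0 - 1\right) + 6\right) 4 \cdot 4\right) \left(-133\right) = \left(-52 + \left(-1 + 6\right) 16\right) \left(-133\right) = \left(-52 + 5 \cdot 16\right) \left(-133\right) = \left(-52 + 80\right) \left(-133\right) = 28 \left(-133\right) = -3724$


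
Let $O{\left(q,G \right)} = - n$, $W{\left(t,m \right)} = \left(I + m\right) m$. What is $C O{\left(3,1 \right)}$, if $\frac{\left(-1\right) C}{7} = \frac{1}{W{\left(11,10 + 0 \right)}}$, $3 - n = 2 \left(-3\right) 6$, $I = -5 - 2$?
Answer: $\frac{91}{10} \approx 9.1$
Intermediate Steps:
$I = -7$
$n = 39$ ($n = 3 - 2 \left(-3\right) 6 = 3 - \left(-6\right) 6 = 3 - -36 = 3 + 36 = 39$)
$W{\left(t,m \right)} = m \left(-7 + m\right)$ ($W{\left(t,m \right)} = \left(-7 + m\right) m = m \left(-7 + m\right)$)
$O{\left(q,G \right)} = -39$ ($O{\left(q,G \right)} = \left(-1\right) 39 = -39$)
$C = - \frac{7}{30}$ ($C = - \frac{7}{\left(10 + 0\right) \left(-7 + \left(10 + 0\right)\right)} = - \frac{7}{10 \left(-7 + 10\right)} = - \frac{7}{10 \cdot 3} = - \frac{7}{30} \approx -0.23333$)
$C O{\left(3,1 \right)} = \left(- \frac{7}{30}\right) \left(-39\right) = \frac{91}{10}$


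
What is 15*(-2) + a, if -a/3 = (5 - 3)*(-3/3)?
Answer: -24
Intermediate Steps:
a = 6 (a = -3*(5 - 3)*(-3/3) = -6*(-3*⅓) = -6*(-1) = -3*(-2) = 6)
15*(-2) + a = 15*(-2) + 6 = -30 + 6 = -24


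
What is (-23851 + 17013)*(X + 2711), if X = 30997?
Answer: -230495304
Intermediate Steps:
(-23851 + 17013)*(X + 2711) = (-23851 + 17013)*(30997 + 2711) = -6838*33708 = -230495304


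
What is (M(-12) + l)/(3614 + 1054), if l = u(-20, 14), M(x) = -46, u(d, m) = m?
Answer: -8/1167 ≈ -0.0068552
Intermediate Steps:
l = 14
(M(-12) + l)/(3614 + 1054) = (-46 + 14)/(3614 + 1054) = -32/4668 = -32*1/4668 = -8/1167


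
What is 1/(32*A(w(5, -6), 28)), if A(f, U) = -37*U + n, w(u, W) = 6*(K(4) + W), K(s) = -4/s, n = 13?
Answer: -1/32736 ≈ -3.0547e-5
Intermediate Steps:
w(u, W) = -6 + 6*W (w(u, W) = 6*(-4/4 + W) = 6*(-4*1/4 + W) = 6*(-1 + W) = -6 + 6*W)
A(f, U) = 13 - 37*U (A(f, U) = -37*U + 13 = 13 - 37*U)
1/(32*A(w(5, -6), 28)) = 1/(32*(13 - 37*28)) = 1/(32*(13 - 1036)) = 1/(32*(-1023)) = 1/(-32736) = -1/32736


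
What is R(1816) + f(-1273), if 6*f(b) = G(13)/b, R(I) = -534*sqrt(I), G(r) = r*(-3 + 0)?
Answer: 13/2546 - 1068*sqrt(454) ≈ -22756.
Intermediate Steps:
G(r) = -3*r (G(r) = r*(-3) = -3*r)
f(b) = -13/(2*b) (f(b) = ((-3*13)/b)/6 = (-39/b)/6 = -13/(2*b))
R(1816) + f(-1273) = -1068*sqrt(454) - 13/2/(-1273) = -1068*sqrt(454) - 13/2*(-1/1273) = -1068*sqrt(454) + 13/2546 = 13/2546 - 1068*sqrt(454)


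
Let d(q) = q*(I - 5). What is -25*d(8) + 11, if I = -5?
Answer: 2011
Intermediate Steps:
d(q) = -10*q (d(q) = q*(-5 - 5) = q*(-10) = -10*q)
-25*d(8) + 11 = -(-250)*8 + 11 = -25*(-80) + 11 = 2000 + 11 = 2011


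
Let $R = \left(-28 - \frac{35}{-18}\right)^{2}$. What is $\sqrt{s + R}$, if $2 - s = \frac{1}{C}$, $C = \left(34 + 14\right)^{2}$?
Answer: $\frac{\sqrt{14118967}}{144} \approx 26.094$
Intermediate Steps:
$C = 2304$ ($C = 48^{2} = 2304$)
$R = \frac{219961}{324}$ ($R = \left(-28 - - \frac{35}{18}\right)^{2} = \left(-28 + \frac{35}{18}\right)^{2} = \left(- \frac{469}{18}\right)^{2} = \frac{219961}{324} \approx 678.89$)
$s = \frac{4607}{2304}$ ($s = 2 - \frac{1}{2304} = \frac{4607}{2304} \approx 1.9996$)
$\sqrt{s + R} = \sqrt{\frac{4607}{2304} + \frac{219961}{324}} = \sqrt{\frac{14118967}{20736}} = \frac{\sqrt{14118967}}{144}$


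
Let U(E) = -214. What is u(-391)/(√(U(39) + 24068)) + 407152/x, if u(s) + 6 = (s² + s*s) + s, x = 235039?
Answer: 407152/235039 + 305365*√23854/23854 ≈ 1978.9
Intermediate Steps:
u(s) = -6 + s + 2*s² (u(s) = -6 + ((s² + s*s) + s) = -6 + ((s² + s²) + s) = -6 + (2*s² + s) = -6 + (s + 2*s²) = -6 + s + 2*s²)
u(-391)/(√(U(39) + 24068)) + 407152/x = (-6 - 391 + 2*(-391)²)/(√(-214 + 24068)) + 407152/235039 = (-6 - 391 + 2*152881)/(√23854) + 407152*(1/235039) = (-6 - 391 + 305762)*(√23854/23854) + 407152/235039 = 305365*(√23854/23854) + 407152/235039 = 305365*√23854/23854 + 407152/235039 = 407152/235039 + 305365*√23854/23854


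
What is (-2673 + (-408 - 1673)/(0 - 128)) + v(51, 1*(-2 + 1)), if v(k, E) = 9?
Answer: -338911/128 ≈ -2647.7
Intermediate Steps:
(-2673 + (-408 - 1673)/(0 - 128)) + v(51, 1*(-2 + 1)) = (-2673 + (-408 - 1673)/(0 - 128)) + 9 = (-2673 - 2081/(-128)) + 9 = (-2673 - 2081*(-1/128)) + 9 = (-2673 + 2081/128) + 9 = -340063/128 + 9 = -338911/128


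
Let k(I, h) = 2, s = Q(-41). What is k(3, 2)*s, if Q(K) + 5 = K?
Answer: -92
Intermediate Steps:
Q(K) = -5 + K
s = -46 (s = -5 - 41 = -46)
k(3, 2)*s = 2*(-46) = -92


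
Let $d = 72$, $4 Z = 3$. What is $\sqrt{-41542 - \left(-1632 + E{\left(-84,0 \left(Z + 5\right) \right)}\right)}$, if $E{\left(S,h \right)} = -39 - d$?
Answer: $i \sqrt{39799} \approx 199.5 i$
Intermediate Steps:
$Z = \frac{3}{4}$ ($Z = \frac{1}{4} \cdot 3 = \frac{3}{4} \approx 0.75$)
$E{\left(S,h \right)} = -111$ ($E{\left(S,h \right)} = -39 - 72 = -111$)
$\sqrt{-41542 - \left(-1632 + E{\left(-84,0 \left(Z + 5\right) \right)}\right)} = \sqrt{-41542 + \left(1632 - -111\right)} = \sqrt{-41542 + \left(1632 + 111\right)} = \sqrt{-41542 + 1743} = \sqrt{-39799} = i \sqrt{39799}$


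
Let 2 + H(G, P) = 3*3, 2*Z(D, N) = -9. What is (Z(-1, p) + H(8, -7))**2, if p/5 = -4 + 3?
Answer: 25/4 ≈ 6.2500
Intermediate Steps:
p = -5 (p = 5*(-4 + 3) = 5*(-1) = -5)
Z(D, N) = -9/2 (Z(D, N) = (1/2)*(-9) = -9/2)
H(G, P) = 7 (H(G, P) = -2 + 3*3 = -2 + 9 = 7)
(Z(-1, p) + H(8, -7))**2 = (-9/2 + 7)**2 = (5/2)**2 = 25/4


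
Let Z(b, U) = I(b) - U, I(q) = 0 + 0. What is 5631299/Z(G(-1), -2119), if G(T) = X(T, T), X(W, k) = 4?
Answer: 5631299/2119 ≈ 2657.5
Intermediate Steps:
I(q) = 0
G(T) = 4
Z(b, U) = -U (Z(b, U) = 0 - U = -U)
5631299/Z(G(-1), -2119) = 5631299/((-1*(-2119))) = 5631299/2119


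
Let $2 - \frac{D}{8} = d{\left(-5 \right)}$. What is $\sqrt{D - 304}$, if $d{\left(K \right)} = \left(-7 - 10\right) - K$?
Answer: $8 i \sqrt{3} \approx 13.856 i$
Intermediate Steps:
$d{\left(K \right)} = -17 - K$
$D = 112$ ($D = 16 - 8 \left(-17 - -5\right) = 16 - 8 \left(-17 + 5\right) = 16 - -96 = 16 + 96 = 112$)
$\sqrt{D - 304} = \sqrt{112 - 304} = \sqrt{-192} = 8 i \sqrt{3}$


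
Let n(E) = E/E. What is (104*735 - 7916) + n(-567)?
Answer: 68525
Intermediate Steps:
n(E) = 1
(104*735 - 7916) + n(-567) = (104*735 - 7916) + 1 = (76440 - 7916) + 1 = 68524 + 1 = 68525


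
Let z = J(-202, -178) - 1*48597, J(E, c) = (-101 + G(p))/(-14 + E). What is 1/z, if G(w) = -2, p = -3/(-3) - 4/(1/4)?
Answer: -216/10496849 ≈ -2.0578e-5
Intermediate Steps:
p = -15 (p = -3*(-⅓) - 4/¼ = 1 - 4*4 = 1 - 16 = -15)
J(E, c) = -103/(-14 + E) (J(E, c) = (-101 - 2)/(-14 + E) = -103/(-14 + E))
z = -10496849/216 (z = -103/(-14 - 202) - 1*48597 = -103/(-216) - 48597 = -103*(-1/216) - 48597 = 103/216 - 48597 = -10496849/216 ≈ -48597.)
1/z = 1/(-10496849/216) = -216/10496849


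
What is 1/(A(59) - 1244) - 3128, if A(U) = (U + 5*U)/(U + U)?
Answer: -3881849/1241 ≈ -3128.0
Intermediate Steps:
A(U) = 3 (A(U) = (6*U)/((2*U)) = (6*U)*(1/(2*U)) = 3)
1/(A(59) - 1244) - 3128 = 1/(3 - 1244) - 3128 = 1/(-1241) - 3128 = -1/1241 - 3128 = -3881849/1241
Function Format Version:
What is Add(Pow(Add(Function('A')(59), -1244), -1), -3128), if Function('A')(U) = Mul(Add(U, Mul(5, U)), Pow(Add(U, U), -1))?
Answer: Rational(-3881849, 1241) ≈ -3128.0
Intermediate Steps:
Function('A')(U) = 3 (Function('A')(U) = Mul(Mul(6, U), Pow(Mul(2, U), -1)) = Mul(Mul(6, U), Mul(Rational(1, 2), Pow(U, -1))) = 3)
Add(Pow(Add(Function('A')(59), -1244), -1), -3128) = Add(Pow(Add(3, -1244), -1), -3128) = Add(Pow(-1241, -1), -3128) = Add(Rational(-1, 1241), -3128) = Rational(-3881849, 1241)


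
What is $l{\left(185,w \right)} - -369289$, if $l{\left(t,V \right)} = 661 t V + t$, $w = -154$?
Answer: $-18462416$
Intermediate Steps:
$l{\left(t,V \right)} = t + 661 V t$ ($l{\left(t,V \right)} = 661 V t + t = t + 661 V t$)
$l{\left(185,w \right)} - -369289 = 185 \left(1 + 661 \left(-154\right)\right) - -369289 = 185 \left(1 - 101794\right) + 369289 = 185 \left(-101793\right) + 369289 = -18831705 + 369289 = -18462416$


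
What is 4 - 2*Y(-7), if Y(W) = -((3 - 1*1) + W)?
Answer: -6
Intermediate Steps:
Y(W) = -2 - W (Y(W) = -((3 - 1) + W) = -(2 + W) = -2 - W)
4 - 2*Y(-7) = 4 - 2*(-2 - 1*(-7)) = 4 - 2*(-2 + 7) = 4 - 2*5 = 4 - 10 = -6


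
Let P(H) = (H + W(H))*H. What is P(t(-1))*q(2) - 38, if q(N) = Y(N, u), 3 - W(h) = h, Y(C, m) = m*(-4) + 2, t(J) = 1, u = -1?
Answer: -20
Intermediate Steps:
Y(C, m) = 2 - 4*m (Y(C, m) = -4*m + 2 = 2 - 4*m)
W(h) = 3 - h
P(H) = 3*H (P(H) = (H + (3 - H))*H = 3*H)
q(N) = 6 (q(N) = 2 - 4*(-1) = 2 + 4 = 6)
P(t(-1))*q(2) - 38 = (3*1)*6 - 38 = 3*6 - 38 = 18 - 38 = -20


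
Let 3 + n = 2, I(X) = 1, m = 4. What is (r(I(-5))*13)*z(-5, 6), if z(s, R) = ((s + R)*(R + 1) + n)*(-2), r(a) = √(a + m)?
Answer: -156*√5 ≈ -348.83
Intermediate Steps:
n = -1 (n = -3 + 2 = -1)
r(a) = √(4 + a) (r(a) = √(a + 4) = √(4 + a))
z(s, R) = 2 - 2*(1 + R)*(R + s) (z(s, R) = ((s + R)*(R + 1) - 1)*(-2) = ((R + s)*(1 + R) - 1)*(-2) = ((1 + R)*(R + s) - 1)*(-2) = (-1 + (1 + R)*(R + s))*(-2) = 2 - 2*(1 + R)*(R + s))
(r(I(-5))*13)*z(-5, 6) = (√(4 + 1)*13)*(2 - 2*6 - 2*(-5) - 2*6² - 2*6*(-5)) = (√5*13)*(2 - 12 + 10 - 2*36 + 60) = (13*√5)*(2 - 12 + 10 - 72 + 60) = (13*√5)*(-12) = -156*√5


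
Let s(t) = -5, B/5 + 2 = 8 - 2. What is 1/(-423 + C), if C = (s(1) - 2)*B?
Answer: -1/563 ≈ -0.0017762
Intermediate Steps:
B = 20 (B = -10 + 5*(8 - 2) = -10 + 5*6 = -10 + 30 = 20)
C = -140 (C = (-5 - 2)*20 = -7*20 = -140)
1/(-423 + C) = 1/(-423 - 140) = 1/(-563) = -1/563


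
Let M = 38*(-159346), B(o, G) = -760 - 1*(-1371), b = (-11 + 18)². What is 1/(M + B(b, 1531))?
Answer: -1/6054537 ≈ -1.6517e-7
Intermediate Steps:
b = 49 (b = 7² = 49)
B(o, G) = 611 (B(o, G) = -760 + 1371 = 611)
M = -6055148
1/(M + B(b, 1531)) = 1/(-6055148 + 611) = 1/(-6054537) = -1/6054537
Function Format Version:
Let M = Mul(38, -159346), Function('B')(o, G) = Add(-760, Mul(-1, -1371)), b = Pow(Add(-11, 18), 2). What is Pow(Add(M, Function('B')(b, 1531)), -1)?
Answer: Rational(-1, 6054537) ≈ -1.6517e-7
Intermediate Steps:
b = 49 (b = Pow(7, 2) = 49)
Function('B')(o, G) = 611 (Function('B')(o, G) = Add(-760, 1371) = 611)
M = -6055148
Pow(Add(M, Function('B')(b, 1531)), -1) = Pow(Add(-6055148, 611), -1) = Pow(-6054537, -1) = Rational(-1, 6054537)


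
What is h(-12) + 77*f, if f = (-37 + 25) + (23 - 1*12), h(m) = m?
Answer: -89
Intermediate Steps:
f = -1 (f = -12 + (23 - 12) = -12 + 11 = -1)
h(-12) + 77*f = -12 + 77*(-1) = -12 - 77 = -89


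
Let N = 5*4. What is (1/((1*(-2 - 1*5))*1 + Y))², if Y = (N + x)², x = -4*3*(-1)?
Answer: 1/1034289 ≈ 9.6685e-7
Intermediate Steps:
N = 20
x = 12 (x = -12*(-1) = 12)
Y = 1024 (Y = (20 + 12)² = 32² = 1024)
(1/((1*(-2 - 1*5))*1 + Y))² = (1/((1*(-2 - 1*5))*1 + 1024))² = (1/((1*(-2 - 5))*1 + 1024))² = (1/((1*(-7))*1 + 1024))² = (1/(-7*1 + 1024))² = (1/(-7 + 1024))² = (1/1017)² = 1/1034289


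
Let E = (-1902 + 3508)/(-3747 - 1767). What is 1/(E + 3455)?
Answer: 2757/9524632 ≈ 0.00028946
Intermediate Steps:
E = -803/2757 (E = 1606/(-5514) = 1606*(-1/5514) = -803/2757 ≈ -0.29126)
1/(E + 3455) = 1/(-803/2757 + 3455) = 1/(9524632/2757) = 2757/9524632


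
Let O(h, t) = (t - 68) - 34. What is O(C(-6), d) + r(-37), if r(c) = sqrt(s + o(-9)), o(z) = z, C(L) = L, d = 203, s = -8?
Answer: 101 + I*sqrt(17) ≈ 101.0 + 4.1231*I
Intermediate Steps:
O(h, t) = -102 + t (O(h, t) = (-68 + t) - 34 = -102 + t)
r(c) = I*sqrt(17) (r(c) = sqrt(-8 - 9) = sqrt(-17) = I*sqrt(17))
O(C(-6), d) + r(-37) = (-102 + 203) + I*sqrt(17) = 101 + I*sqrt(17)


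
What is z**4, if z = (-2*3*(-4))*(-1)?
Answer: 331776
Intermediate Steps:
z = -24 (z = -6*(-4)*(-1) = 24*(-1) = -24)
z**4 = (-24)**4 = 331776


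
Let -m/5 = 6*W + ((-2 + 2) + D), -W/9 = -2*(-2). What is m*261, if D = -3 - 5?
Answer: 292320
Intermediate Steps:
D = -8
W = -36 (W = -(-18)*(-2) = -9*4 = -36)
m = 1120 (m = -5*(6*(-36) + ((-2 + 2) - 8)) = -5*(-216 + (0 - 8)) = -5*(-216 - 8) = -5*(-224) = 1120)
m*261 = 1120*261 = 292320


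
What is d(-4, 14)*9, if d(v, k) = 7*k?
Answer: 882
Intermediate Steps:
d(-4, 14)*9 = (7*14)*9 = 98*9 = 882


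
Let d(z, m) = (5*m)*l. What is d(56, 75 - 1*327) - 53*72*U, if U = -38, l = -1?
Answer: 146268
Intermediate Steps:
d(z, m) = -5*m (d(z, m) = (5*m)*(-1) = -5*m)
d(56, 75 - 1*327) - 53*72*U = -5*(75 - 1*327) - 53*72*(-38) = -5*(75 - 327) - 3816*(-38) = -5*(-252) - 1*(-145008) = 1260 + 145008 = 146268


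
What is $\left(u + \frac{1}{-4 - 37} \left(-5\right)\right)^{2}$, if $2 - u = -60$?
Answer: $\frac{6487209}{1681} \approx 3859.1$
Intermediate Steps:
$u = 62$ ($u = 2 - -60 = 2 + 60 = 62$)
$\left(u + \frac{1}{-4 - 37} \left(-5\right)\right)^{2} = \left(62 + \frac{1}{-4 - 37} \left(-5\right)\right)^{2} = \left(62 + \frac{1}{-41} \left(-5\right)\right)^{2} = \left(62 - - \frac{5}{41}\right)^{2} = \left(62 + \frac{5}{41}\right)^{2} = \left(\frac{2547}{41}\right)^{2} = \frac{6487209}{1681}$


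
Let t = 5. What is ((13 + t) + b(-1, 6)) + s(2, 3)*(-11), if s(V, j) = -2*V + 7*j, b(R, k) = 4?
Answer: -165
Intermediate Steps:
((13 + t) + b(-1, 6)) + s(2, 3)*(-11) = ((13 + 5) + 4) + (-2*2 + 7*3)*(-11) = (18 + 4) + (-4 + 21)*(-11) = 22 + 17*(-11) = 22 - 187 = -165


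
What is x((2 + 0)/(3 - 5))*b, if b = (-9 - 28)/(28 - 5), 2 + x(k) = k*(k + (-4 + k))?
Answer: -148/23 ≈ -6.4348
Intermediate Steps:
x(k) = -2 + k*(-4 + 2*k) (x(k) = -2 + k*(k + (-4 + k)) = -2 + k*(-4 + 2*k))
b = -37/23 ≈ -1.6087
x((2 + 0)/(3 - 5))*b = (-2 - 4*(2 + 0)/(3 - 5) + 2*((2 + 0)/(3 - 5))**2)*(-37/23) = (-2 - 8/(-2) + 2*(2/(-2))**2)*(-37/23) = (-2 - 8*(-1)/2 + 2*(2*(-1/2))**2)*(-37/23) = (-2 - 4*(-1) + 2*(-1)**2)*(-37/23) = (-2 + 4 + 2*1)*(-37/23) = (-2 + 4 + 2)*(-37/23) = 4*(-37/23) = -148/23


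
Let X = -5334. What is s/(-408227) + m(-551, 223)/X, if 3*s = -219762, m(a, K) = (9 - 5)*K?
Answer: 13299176/1088741409 ≈ 0.012215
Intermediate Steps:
m(a, K) = 4*K
s = -73254 (s = (⅓)*(-219762) = -73254)
s/(-408227) + m(-551, 223)/X = -73254/(-408227) + (4*223)/(-5334) = -73254*(-1/408227) + 892*(-1/5334) = 73254/408227 - 446/2667 = 13299176/1088741409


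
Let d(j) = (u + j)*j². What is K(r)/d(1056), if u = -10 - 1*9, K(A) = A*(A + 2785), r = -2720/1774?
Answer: -12344675/3344913785664 ≈ -3.6906e-6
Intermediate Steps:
r = -1360/887 (r = -2720*1/1774 = -1360/887 ≈ -1.5333)
K(A) = A*(2785 + A)
u = -19 (u = -10 - 9 = -19)
d(j) = j²*(-19 + j) (d(j) = (-19 + j)*j² = j²*(-19 + j))
K(r)/d(1056) = (-1360*(2785 - 1360/887)/887)/((1056²*(-19 + 1056))) = (-1360/887*2468935/887)/((1115136*1037)) = -3357751600/786769/1156396032 = -3357751600/786769*1/1156396032 = -12344675/3344913785664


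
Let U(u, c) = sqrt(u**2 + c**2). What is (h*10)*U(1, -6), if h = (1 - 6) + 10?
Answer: 50*sqrt(37) ≈ 304.14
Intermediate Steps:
U(u, c) = sqrt(c**2 + u**2)
h = 5 (h = -5 + 10 = 5)
(h*10)*U(1, -6) = (5*10)*sqrt((-6)**2 + 1**2) = 50*sqrt(36 + 1) = 50*sqrt(37)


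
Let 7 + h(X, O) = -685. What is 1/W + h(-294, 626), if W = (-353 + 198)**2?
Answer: -16625299/24025 ≈ -692.00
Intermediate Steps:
h(X, O) = -692 (h(X, O) = -7 - 685 = -692)
W = 24025 (W = (-155)**2 = 24025)
1/W + h(-294, 626) = 1/24025 - 692 = -16625299/24025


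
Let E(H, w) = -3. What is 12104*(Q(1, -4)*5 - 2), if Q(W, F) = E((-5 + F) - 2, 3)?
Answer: -205768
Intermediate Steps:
Q(W, F) = -3
12104*(Q(1, -4)*5 - 2) = 12104*(-3*5 - 2) = 12104*(-15 - 2) = 12104*(-17) = -205768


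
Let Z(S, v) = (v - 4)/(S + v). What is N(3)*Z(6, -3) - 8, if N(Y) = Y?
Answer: -15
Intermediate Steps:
Z(S, v) = (-4 + v)/(S + v)
N(3)*Z(6, -3) - 8 = 3*((-4 - 3)/(6 - 3)) - 8 = 3*(-7/3) - 8 = -7 - 8 = -15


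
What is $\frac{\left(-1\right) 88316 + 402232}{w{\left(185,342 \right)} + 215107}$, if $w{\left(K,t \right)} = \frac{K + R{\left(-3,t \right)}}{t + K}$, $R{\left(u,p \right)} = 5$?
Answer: $\frac{165433732}{113361579} \approx 1.4593$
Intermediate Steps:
$w{\left(K,t \right)} = \frac{5 + K}{K + t}$ ($w{\left(K,t \right)} = \frac{K + 5}{t + K} = \frac{5 + K}{K + t}$)
$\frac{\left(-1\right) 88316 + 402232}{w{\left(185,342 \right)} + 215107} = \frac{\left(-1\right) 88316 + 402232}{\frac{5 + 185}{185 + 342} + 215107} = \frac{-88316 + 402232}{\frac{1}{527} \cdot 190 + 215107} = \frac{313916}{\frac{1}{527} \cdot 190 + 215107} = \frac{313916}{\frac{190}{527} + 215107} = \frac{313916}{\frac{113361579}{527}} = 313916 \cdot \frac{527}{113361579} = \frac{165433732}{113361579}$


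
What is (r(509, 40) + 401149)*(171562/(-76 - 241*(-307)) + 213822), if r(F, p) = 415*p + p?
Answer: 2200908191109252/24637 ≈ 8.9333e+10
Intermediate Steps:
r(F, p) = 416*p
(r(509, 40) + 401149)*(171562/(-76 - 241*(-307)) + 213822) = (416*40 + 401149)*(171562/(-76 - 241*(-307)) + 213822) = (16640 + 401149)*(171562/(-76 + 73987) + 213822) = 417789*(171562/73911 + 213822) = 417789*(15803969404/73911) = 2200908191109252/24637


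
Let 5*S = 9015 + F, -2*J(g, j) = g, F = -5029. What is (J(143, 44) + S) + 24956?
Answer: 256817/10 ≈ 25682.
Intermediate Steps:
J(g, j) = -g/2
S = 3986/5 (S = (9015 - 5029)/5 = (⅕)*3986 = 3986/5 ≈ 797.20)
(J(143, 44) + S) + 24956 = (-½*143 + 3986/5) + 24956 = (-143/2 + 3986/5) + 24956 = 7257/10 + 24956 = 256817/10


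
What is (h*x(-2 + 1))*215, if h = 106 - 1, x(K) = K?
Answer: -22575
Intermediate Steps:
h = 105
(h*x(-2 + 1))*215 = (105*(-2 + 1))*215 = (105*(-1))*215 = -105*215 = -22575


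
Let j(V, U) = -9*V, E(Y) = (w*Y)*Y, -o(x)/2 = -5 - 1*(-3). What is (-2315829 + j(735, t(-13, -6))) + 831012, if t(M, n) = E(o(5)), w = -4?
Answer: -1491432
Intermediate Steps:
o(x) = 4 (o(x) = -2*(-5 - 1*(-3)) = -2*(-5 + 3) = -2*(-2) = 4)
E(Y) = -4*Y**2 (E(Y) = (-4*Y)*Y = -4*Y**2)
t(M, n) = -64 (t(M, n) = -4*4**2 = -4*16 = -64)
(-2315829 + j(735, t(-13, -6))) + 831012 = (-2315829 - 9*735) + 831012 = (-2315829 - 6615) + 831012 = -2322444 + 831012 = -1491432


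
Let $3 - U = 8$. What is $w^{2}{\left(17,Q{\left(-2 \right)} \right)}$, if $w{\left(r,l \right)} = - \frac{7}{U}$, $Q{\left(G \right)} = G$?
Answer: $\frac{49}{25} \approx 1.96$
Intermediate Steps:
$U = -5$ ($U = 3 - 8 = -5$)
$w{\left(r,l \right)} = \frac{7}{5}$ ($w{\left(r,l \right)} = - \frac{7}{-5} = \left(-7\right) \left(- \frac{1}{5}\right) = \frac{7}{5}$)
$w^{2}{\left(17,Q{\left(-2 \right)} \right)} = \left(\frac{7}{5}\right)^{2} = \frac{49}{25}$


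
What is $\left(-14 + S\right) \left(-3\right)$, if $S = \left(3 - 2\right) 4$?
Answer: $30$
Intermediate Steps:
$S = 4$ ($S = 1 \cdot 4 = 4$)
$\left(-14 + S\right) \left(-3\right) = \left(-14 + 4\right) \left(-3\right) = \left(-10\right) \left(-3\right) = 30$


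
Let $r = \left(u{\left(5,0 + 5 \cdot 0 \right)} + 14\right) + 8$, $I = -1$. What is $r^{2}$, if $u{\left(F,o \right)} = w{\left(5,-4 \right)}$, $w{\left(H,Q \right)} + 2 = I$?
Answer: $361$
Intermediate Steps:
$w{\left(H,Q \right)} = -3$ ($w{\left(H,Q \right)} = -2 - 1 = -3$)
$u{\left(F,o \right)} = -3$
$r = 19$ ($r = \left(-3 + 14\right) + 8 = 11 + 8 = 19$)
$r^{2} = 19^{2} = 361$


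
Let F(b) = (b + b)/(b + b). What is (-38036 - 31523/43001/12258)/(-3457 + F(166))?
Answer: 20049013660811/1821679227648 ≈ 11.006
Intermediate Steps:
F(b) = 1 (F(b) = (2*b)/((2*b)) = (2*b)*(1/(2*b)) = 1)
(-38036 - 31523/43001/12258)/(-3457 + F(166)) = (-38036 - 31523/43001/12258)/(-3457 + 1) = (-38036 - 31523*1/43001*(1/12258))/(-3456) = (-38036 - 31523/43001*1/12258)*(-1/3456) = (-38036 - 31523/527106258)*(-1/3456) = -20049013660811/527106258*(-1/3456) = 20049013660811/1821679227648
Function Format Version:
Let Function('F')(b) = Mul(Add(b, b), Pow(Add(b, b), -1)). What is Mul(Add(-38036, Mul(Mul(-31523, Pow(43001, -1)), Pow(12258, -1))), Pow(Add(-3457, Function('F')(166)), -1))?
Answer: Rational(20049013660811, 1821679227648) ≈ 11.006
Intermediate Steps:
Function('F')(b) = 1 (Function('F')(b) = Mul(Mul(2, b), Pow(Mul(2, b), -1)) = Mul(Mul(2, b), Mul(Rational(1, 2), Pow(b, -1))) = 1)
Mul(Add(-38036, Mul(Mul(-31523, Pow(43001, -1)), Pow(12258, -1))), Pow(Add(-3457, Function('F')(166)), -1)) = Mul(Add(-38036, Mul(Mul(-31523, Pow(43001, -1)), Pow(12258, -1))), Pow(Add(-3457, 1), -1)) = Mul(Add(-38036, Mul(Mul(-31523, Rational(1, 43001)), Rational(1, 12258))), Pow(-3456, -1)) = Mul(Add(-38036, Mul(Rational(-31523, 43001), Rational(1, 12258))), Rational(-1, 3456)) = Mul(Add(-38036, Rational(-31523, 527106258)), Rational(-1, 3456)) = Mul(Rational(-20049013660811, 527106258), Rational(-1, 3456)) = Rational(20049013660811, 1821679227648)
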